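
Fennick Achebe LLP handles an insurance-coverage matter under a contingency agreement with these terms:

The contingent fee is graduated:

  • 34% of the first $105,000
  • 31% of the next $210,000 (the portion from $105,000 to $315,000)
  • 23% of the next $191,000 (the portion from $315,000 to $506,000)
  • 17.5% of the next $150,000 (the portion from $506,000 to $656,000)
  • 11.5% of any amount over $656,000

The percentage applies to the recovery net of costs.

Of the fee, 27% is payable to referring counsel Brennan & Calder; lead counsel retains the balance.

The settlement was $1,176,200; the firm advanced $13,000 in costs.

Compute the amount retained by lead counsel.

$167,394.84

Fee base (net of costs): $1,176,200 − $13,000 = $1,163,200
First $105,000 at 34% = $35,700.00
Next $210,000 at 31% = $65,100.00
Next $191,000 at 23% = $43,930.00
Next $150,000 at 17.5% = $26,250.00
Remaining $507,200 at 11.5% = $58,328.00
Fee: $35,700.00 + $65,100.00 + $43,930.00 + $26,250.00 + $58,328.00 = $229,308.00
Referral share: 27% of $229,308.00 = $61,913.16; lead counsel retains $229,308.00 − $61,913.16 = $167,394.84.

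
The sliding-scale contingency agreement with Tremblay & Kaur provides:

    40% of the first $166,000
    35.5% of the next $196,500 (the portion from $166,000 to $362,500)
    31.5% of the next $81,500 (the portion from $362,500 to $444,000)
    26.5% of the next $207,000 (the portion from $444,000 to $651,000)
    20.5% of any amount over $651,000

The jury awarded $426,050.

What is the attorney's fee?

First $166,000 at 40% = $66,400.00
Next $196,500 at 35.5% = $69,757.50
Remaining $63,550 at 31.5% = $20,018.25
Fee: $66,400.00 + $69,757.50 + $20,018.25 = $156,175.75

$156,175.75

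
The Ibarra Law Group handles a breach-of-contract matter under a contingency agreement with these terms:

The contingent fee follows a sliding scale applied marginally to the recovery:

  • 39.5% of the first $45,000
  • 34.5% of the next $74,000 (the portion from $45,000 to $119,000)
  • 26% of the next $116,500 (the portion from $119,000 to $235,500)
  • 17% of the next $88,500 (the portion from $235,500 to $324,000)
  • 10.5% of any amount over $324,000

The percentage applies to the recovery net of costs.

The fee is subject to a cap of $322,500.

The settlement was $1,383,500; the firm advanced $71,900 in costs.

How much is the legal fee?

Fee base (net of costs): $1,383,500 − $71,900 = $1,311,600
First $45,000 at 39.5% = $17,775.00
Next $74,000 at 34.5% = $25,530.00
Next $116,500 at 26% = $30,290.00
Next $88,500 at 17% = $15,045.00
Remaining $987,600 at 10.5% = $103,698.00
Fee: $17,775.00 + $25,530.00 + $30,290.00 + $15,045.00 + $103,698.00 = $192,338.00
$192,338.00 is under the $322,500 cap.

$192,338.00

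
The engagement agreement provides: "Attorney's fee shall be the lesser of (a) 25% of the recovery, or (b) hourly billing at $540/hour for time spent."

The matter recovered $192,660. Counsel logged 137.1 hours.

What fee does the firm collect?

$48,165.00

(a) 25% of $192,660 = $48,165.00
(b) 137.1 × $540 = $74,034.00
The lesser is (a): $48,165.00.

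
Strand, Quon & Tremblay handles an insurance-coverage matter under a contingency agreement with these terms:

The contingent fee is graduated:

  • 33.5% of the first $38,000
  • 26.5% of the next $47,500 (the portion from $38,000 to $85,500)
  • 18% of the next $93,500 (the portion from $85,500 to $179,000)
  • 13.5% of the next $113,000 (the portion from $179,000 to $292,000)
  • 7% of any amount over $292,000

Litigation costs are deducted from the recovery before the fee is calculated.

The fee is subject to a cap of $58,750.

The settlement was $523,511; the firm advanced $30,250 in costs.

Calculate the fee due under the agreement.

$58,750.00

Fee base (net of costs): $523,511 − $30,250 = $493,261
First $38,000 at 33.5% = $12,730.00
Next $47,500 at 26.5% = $12,587.50
Next $93,500 at 18% = $16,830.00
Next $113,000 at 13.5% = $15,255.00
Remaining $201,261 at 7% = $14,088.27
Fee: $12,730.00 + $12,587.50 + $16,830.00 + $15,255.00 + $14,088.27 = $71,490.77
$71,490.77 exceeds the $58,750 cap, so the fee is capped at $58,750.00.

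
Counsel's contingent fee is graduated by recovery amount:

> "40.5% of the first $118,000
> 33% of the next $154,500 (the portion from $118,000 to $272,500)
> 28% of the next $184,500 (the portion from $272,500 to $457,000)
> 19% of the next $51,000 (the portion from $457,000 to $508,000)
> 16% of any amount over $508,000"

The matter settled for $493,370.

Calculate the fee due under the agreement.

$157,345.30

First $118,000 at 40.5% = $47,790.00
Next $154,500 at 33% = $50,985.00
Next $184,500 at 28% = $51,660.00
Remaining $36,370 at 19% = $6,910.30
Fee: $47,790.00 + $50,985.00 + $51,660.00 + $6,910.30 = $157,345.30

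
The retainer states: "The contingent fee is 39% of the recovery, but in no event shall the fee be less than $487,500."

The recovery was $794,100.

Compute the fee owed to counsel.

$487,500.00

39% of $794,100 = $309,699.00
That is below the $487,500 minimum, so the minimum applies.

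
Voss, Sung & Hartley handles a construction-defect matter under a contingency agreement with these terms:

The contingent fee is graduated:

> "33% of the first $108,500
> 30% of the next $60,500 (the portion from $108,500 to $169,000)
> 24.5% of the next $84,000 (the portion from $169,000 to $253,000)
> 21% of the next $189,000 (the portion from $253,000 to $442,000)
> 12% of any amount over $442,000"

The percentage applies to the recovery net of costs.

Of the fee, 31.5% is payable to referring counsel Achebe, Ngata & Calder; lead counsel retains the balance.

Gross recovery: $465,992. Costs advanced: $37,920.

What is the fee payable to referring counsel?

Fee base (net of costs): $465,992 − $37,920 = $428,072
First $108,500 at 33% = $35,805.00
Next $60,500 at 30% = $18,150.00
Next $84,000 at 24.5% = $20,580.00
Remaining $175,072 at 21% = $36,765.12
Fee: $35,805.00 + $18,150.00 + $20,580.00 + $36,765.12 = $111,300.12
Referral share: 31.5% of $111,300.12 = $35,059.54; lead counsel retains $111,300.12 − $35,059.54 = $76,240.58.

$35,059.54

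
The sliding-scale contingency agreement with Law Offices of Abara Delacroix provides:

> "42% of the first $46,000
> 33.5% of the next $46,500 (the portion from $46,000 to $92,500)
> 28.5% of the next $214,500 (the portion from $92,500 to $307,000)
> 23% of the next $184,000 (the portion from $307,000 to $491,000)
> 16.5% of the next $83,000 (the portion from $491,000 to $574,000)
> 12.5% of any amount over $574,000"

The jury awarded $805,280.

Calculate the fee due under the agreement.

$180,955.00

First $46,000 at 42% = $19,320.00
Next $46,500 at 33.5% = $15,577.50
Next $214,500 at 28.5% = $61,132.50
Next $184,000 at 23% = $42,320.00
Next $83,000 at 16.5% = $13,695.00
Remaining $231,280 at 12.5% = $28,910.00
Fee: $19,320.00 + $15,577.50 + $61,132.50 + $42,320.00 + $13,695.00 + $28,910.00 = $180,955.00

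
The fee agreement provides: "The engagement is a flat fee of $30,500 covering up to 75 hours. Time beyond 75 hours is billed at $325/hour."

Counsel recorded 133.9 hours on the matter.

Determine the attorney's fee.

Flat fee: $30,500.00
Excess hours: 133.9 − 75 = 58.9
Overrun: 58.9 × $325 = $19,142.50
Total: $30,500.00 + $19,142.50 = $49,642.50

$49,642.50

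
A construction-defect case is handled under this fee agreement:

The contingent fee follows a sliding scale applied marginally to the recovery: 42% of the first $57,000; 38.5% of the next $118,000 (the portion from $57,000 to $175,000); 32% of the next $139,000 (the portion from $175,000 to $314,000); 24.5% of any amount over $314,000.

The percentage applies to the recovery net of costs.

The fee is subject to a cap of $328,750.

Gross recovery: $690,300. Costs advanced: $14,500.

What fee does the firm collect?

$202,491.00

Fee base (net of costs): $690,300 − $14,500 = $675,800
First $57,000 at 42% = $23,940.00
Next $118,000 at 38.5% = $45,430.00
Next $139,000 at 32% = $44,480.00
Remaining $361,800 at 24.5% = $88,641.00
Fee: $23,940.00 + $45,430.00 + $44,480.00 + $88,641.00 = $202,491.00
$202,491.00 is under the $328,750 cap.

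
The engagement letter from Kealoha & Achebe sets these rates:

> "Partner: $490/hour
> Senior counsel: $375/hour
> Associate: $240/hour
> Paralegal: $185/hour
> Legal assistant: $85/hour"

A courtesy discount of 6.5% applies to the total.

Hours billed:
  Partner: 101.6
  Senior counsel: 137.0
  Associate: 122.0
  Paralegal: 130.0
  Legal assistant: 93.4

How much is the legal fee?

$151,870.18

Partner: 101.6 × $490 = $49,784.00
Senior counsel: 137.0 × $375 = $51,375.00
Associate: 122.0 × $240 = $29,280.00
Paralegal: 130.0 × $185 = $24,050.00
Legal assistant: 93.4 × $85 = $7,939.00
Subtotal: $162,428.00
Less 6.5% discount: −$10,557.82
Total: $162,428.00 − $10,557.82 = $151,870.18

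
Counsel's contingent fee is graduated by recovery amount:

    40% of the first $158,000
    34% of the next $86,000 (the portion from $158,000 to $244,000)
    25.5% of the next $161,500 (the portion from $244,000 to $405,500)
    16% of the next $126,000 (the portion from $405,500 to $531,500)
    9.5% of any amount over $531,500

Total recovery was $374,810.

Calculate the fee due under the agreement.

$125,796.55

First $158,000 at 40% = $63,200.00
Next $86,000 at 34% = $29,240.00
Remaining $130,810 at 25.5% = $33,356.55
Fee: $63,200.00 + $29,240.00 + $33,356.55 = $125,796.55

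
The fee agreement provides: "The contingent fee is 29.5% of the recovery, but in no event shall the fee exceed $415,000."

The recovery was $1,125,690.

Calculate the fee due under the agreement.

29.5% of $1,125,690 = $332,078.55
That is under the $415,000 cap.

$332,078.55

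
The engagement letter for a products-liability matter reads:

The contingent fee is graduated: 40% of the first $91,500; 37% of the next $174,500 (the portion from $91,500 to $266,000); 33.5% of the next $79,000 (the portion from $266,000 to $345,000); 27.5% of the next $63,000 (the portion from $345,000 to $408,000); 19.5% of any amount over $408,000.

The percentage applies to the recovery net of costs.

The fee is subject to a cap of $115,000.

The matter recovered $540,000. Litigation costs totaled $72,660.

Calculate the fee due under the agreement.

$115,000.00

Fee base (net of costs): $540,000 − $72,660 = $467,340
First $91,500 at 40% = $36,600.00
Next $174,500 at 37% = $64,565.00
Next $79,000 at 33.5% = $26,465.00
Next $63,000 at 27.5% = $17,325.00
Remaining $59,340 at 19.5% = $11,571.30
Fee: $36,600.00 + $64,565.00 + $26,465.00 + $17,325.00 + $11,571.30 = $156,526.30
$156,526.30 exceeds the $115,000 cap, so the fee is capped at $115,000.00.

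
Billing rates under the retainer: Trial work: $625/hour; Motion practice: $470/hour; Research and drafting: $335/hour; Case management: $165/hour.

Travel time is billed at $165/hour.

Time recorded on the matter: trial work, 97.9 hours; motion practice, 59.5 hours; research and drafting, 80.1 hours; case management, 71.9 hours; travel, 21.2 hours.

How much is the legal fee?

$131,347.50

Trial work: 97.9 × $625 = $61,187.50
Motion practice: 59.5 × $470 = $27,965.00
Research and drafting: 80.1 × $335 = $26,833.50
Case management: 71.9 × $165 = $11,863.50
Subtotal: $61,187.50 + $27,965.00 + $26,833.50 + $11,863.50 = $127,849.50
Travel: 21.2 × $165 = $3,498.00
Total: $127,849.50 + $3,498.00 = $131,347.50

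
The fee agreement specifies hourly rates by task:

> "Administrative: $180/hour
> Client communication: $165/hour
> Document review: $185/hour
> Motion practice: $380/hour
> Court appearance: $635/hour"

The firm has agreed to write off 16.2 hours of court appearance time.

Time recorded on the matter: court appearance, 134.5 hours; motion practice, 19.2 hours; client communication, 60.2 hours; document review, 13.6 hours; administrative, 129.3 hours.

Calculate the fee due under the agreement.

$118,139.50

Administrative: 129.3 × $180 = $23,274.00
Client communication: 60.2 × $165 = $9,933.00
Document review: 13.6 × $185 = $2,516.00
Motion practice: 19.2 × $380 = $7,296.00
Court appearance: 134.5 × $635 = $85,407.50
Subtotal: $128,426.50
Write-off: 16.2 × $635 = $10,287.00
Total: $128,426.50 − $10,287.00 = $118,139.50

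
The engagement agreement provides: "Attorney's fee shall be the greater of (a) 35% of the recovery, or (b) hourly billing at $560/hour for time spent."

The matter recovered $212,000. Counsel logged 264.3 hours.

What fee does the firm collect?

$148,008.00

(a) 35% of $212,000 = $74,200.00
(b) 264.3 × $560 = $148,008.00
The greater is (b): $148,008.00.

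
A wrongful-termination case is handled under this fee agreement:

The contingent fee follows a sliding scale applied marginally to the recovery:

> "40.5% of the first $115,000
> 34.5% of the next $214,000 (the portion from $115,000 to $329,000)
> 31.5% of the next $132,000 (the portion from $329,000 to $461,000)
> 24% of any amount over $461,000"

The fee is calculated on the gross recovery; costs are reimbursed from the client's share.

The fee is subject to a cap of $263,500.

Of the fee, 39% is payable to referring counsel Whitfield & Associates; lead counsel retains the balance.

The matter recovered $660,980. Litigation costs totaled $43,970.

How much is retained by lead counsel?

Fee base is the gross recovery, $660,980; costs are reimbursed separately.
First $115,000 at 40.5% = $46,575.00
Next $214,000 at 34.5% = $73,830.00
Next $132,000 at 31.5% = $41,580.00
Remaining $199,980 at 24% = $47,995.20
Fee: $46,575.00 + $73,830.00 + $41,580.00 + $47,995.20 = $209,980.20
$209,980.20 is under the $263,500 cap.
Referral share: 39% of $209,980.20 = $81,892.28; lead counsel retains $209,980.20 − $81,892.28 = $128,087.92.

$128,087.92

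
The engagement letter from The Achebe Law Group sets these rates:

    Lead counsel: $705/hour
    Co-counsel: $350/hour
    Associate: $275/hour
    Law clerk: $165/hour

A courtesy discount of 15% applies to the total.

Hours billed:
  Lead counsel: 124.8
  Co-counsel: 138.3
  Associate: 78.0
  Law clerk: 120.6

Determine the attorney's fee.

Lead counsel: 124.8 × $705 = $87,984.00
Co-counsel: 138.3 × $350 = $48,405.00
Associate: 78.0 × $275 = $21,450.00
Law clerk: 120.6 × $165 = $19,899.00
Subtotal: $177,738.00
Less 15% discount: −$26,660.70
Total: $177,738.00 − $26,660.70 = $151,077.30

$151,077.30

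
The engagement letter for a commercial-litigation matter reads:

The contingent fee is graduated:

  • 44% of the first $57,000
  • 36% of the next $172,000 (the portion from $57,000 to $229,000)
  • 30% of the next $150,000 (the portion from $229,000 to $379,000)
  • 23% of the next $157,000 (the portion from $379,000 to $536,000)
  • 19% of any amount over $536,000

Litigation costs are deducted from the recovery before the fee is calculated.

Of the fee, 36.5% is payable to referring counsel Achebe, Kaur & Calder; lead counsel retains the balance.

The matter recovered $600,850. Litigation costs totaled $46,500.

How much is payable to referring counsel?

Fee base (net of costs): $600,850 − $46,500 = $554,350
First $57,000 at 44% = $25,080.00
Next $172,000 at 36% = $61,920.00
Next $150,000 at 30% = $45,000.00
Next $157,000 at 23% = $36,110.00
Remaining $18,350 at 19% = $3,486.50
Fee: $25,080.00 + $61,920.00 + $45,000.00 + $36,110.00 + $3,486.50 = $171,596.50
Referral share: 36.5% of $171,596.50 = $62,632.72; lead counsel retains $171,596.50 − $62,632.72 = $108,963.78.

$62,632.72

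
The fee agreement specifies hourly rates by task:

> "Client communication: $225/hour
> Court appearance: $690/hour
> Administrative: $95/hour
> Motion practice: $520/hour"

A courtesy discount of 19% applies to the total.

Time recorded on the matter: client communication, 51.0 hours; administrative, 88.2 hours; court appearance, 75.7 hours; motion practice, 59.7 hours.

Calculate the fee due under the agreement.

Client communication: 51.0 × $225 = $11,475.00
Court appearance: 75.7 × $690 = $52,233.00
Administrative: 88.2 × $95 = $8,379.00
Motion practice: 59.7 × $520 = $31,044.00
Subtotal: $103,131.00
Less 19% discount: −$19,594.89
Total: $103,131.00 − $19,594.89 = $83,536.11

$83,536.11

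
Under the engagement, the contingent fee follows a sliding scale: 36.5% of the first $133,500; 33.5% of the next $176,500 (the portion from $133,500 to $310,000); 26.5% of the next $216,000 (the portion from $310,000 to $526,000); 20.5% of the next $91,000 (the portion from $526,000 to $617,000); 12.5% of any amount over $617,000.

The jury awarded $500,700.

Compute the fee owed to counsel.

First $133,500 at 36.5% = $48,727.50
Next $176,500 at 33.5% = $59,127.50
Remaining $190,700 at 26.5% = $50,535.50
Fee: $48,727.50 + $59,127.50 + $50,535.50 = $158,390.50

$158,390.50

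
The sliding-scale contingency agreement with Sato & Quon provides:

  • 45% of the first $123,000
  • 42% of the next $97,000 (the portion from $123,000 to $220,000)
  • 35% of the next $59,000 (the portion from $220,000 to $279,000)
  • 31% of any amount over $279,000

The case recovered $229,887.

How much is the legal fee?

First $123,000 at 45% = $55,350.00
Next $97,000 at 42% = $40,740.00
Remaining $9,887 at 35% = $3,460.45
Fee: $55,350.00 + $40,740.00 + $3,460.45 = $99,550.45

$99,550.45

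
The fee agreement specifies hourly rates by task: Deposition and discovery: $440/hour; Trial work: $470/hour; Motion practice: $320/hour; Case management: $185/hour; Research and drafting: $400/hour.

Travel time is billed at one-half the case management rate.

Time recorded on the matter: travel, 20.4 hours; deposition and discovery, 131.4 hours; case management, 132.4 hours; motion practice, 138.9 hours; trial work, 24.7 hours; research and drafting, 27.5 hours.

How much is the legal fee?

Deposition and discovery: 131.4 × $440 = $57,816.00
Trial work: 24.7 × $470 = $11,609.00
Motion practice: 138.9 × $320 = $44,448.00
Case management: 132.4 × $185 = $24,494.00
Research and drafting: 27.5 × $400 = $11,000.00
Subtotal: $57,816.00 + $11,609.00 + $44,448.00 + $24,494.00 + $11,000.00 = $149,367.00
Travel: 20.4 × ($185 ÷ 2) = 20.4 × $92.50 = $1,887.00
Total: $149,367.00 + $1,887.00 = $151,254.00

$151,254.00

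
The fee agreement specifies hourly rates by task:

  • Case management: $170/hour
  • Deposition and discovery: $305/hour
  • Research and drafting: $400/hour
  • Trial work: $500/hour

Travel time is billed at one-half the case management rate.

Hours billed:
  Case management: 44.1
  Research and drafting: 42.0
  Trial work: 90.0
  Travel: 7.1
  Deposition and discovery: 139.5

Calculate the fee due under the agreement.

Case management: 44.1 × $170 = $7,497.00
Deposition and discovery: 139.5 × $305 = $42,547.50
Research and drafting: 42.0 × $400 = $16,800.00
Trial work: 90.0 × $500 = $45,000.00
Subtotal: $7,497.00 + $42,547.50 + $16,800.00 + $45,000.00 = $111,844.50
Travel: 7.1 × ($170 ÷ 2) = 7.1 × $85.00 = $603.50
Total: $111,844.50 + $603.50 = $112,448.00

$112,448.00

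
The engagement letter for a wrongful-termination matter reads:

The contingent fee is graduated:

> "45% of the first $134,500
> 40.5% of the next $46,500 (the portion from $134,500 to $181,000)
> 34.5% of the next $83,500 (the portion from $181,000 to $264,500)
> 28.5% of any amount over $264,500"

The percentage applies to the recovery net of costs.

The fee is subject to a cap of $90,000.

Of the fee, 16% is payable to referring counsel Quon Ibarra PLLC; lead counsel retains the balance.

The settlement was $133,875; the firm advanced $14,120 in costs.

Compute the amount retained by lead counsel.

Fee base (net of costs): $133,875 − $14,120 = $119,755
First $119,755 at 45% = $53,889.75
$53,889.75 is under the $90,000 cap.
Referral share: 16% of $53,889.75 = $8,622.36; lead counsel retains $53,889.75 − $8,622.36 = $45,267.39.

$45,267.39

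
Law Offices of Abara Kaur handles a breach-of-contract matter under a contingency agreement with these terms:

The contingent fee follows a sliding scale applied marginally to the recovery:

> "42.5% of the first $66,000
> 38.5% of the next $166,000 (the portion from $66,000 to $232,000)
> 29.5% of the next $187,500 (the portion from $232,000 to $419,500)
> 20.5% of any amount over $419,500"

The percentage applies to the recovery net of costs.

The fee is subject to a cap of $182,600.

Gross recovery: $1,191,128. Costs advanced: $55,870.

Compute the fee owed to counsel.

$182,600.00

Fee base (net of costs): $1,191,128 − $55,870 = $1,135,258
First $66,000 at 42.5% = $28,050.00
Next $166,000 at 38.5% = $63,910.00
Next $187,500 at 29.5% = $55,312.50
Remaining $715,758 at 20.5% = $146,730.39
Fee: $28,050.00 + $63,910.00 + $55,312.50 + $146,730.39 = $294,002.89
$294,002.89 exceeds the $182,600 cap, so the fee is capped at $182,600.00.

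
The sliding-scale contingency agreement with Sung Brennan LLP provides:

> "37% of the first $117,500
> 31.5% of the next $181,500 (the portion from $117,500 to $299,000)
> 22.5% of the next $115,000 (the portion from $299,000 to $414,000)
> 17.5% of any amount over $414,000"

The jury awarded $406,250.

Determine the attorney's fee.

$124,778.75

First $117,500 at 37% = $43,475.00
Next $181,500 at 31.5% = $57,172.50
Remaining $107,250 at 22.5% = $24,131.25
Fee: $43,475.00 + $57,172.50 + $24,131.25 = $124,778.75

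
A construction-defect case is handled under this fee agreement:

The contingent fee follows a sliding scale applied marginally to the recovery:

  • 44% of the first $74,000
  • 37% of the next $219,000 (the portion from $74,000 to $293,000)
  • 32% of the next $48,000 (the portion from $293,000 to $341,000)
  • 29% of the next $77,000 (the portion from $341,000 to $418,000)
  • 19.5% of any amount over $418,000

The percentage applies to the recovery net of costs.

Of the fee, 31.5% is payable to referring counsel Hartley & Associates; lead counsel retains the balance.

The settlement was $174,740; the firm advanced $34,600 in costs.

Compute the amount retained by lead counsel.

Fee base (net of costs): $174,740 − $34,600 = $140,140
First $74,000 at 44% = $32,560.00
Remaining $66,140 at 37% = $24,471.80
Fee: $32,560.00 + $24,471.80 = $57,031.80
Referral share: 31.5% of $57,031.80 = $17,965.02; lead counsel retains $57,031.80 − $17,965.02 = $39,066.78.

$39,066.78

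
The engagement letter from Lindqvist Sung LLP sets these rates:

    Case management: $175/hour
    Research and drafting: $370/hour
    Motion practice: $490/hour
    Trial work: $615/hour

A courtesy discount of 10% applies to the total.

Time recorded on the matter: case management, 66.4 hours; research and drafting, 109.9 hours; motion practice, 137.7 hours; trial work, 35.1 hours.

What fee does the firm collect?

Case management: 66.4 × $175 = $11,620.00
Research and drafting: 109.9 × $370 = $40,663.00
Motion practice: 137.7 × $490 = $67,473.00
Trial work: 35.1 × $615 = $21,586.50
Subtotal: $141,342.50
Less 10% discount: −$14,134.25
Total: $141,342.50 − $14,134.25 = $127,208.25

$127,208.25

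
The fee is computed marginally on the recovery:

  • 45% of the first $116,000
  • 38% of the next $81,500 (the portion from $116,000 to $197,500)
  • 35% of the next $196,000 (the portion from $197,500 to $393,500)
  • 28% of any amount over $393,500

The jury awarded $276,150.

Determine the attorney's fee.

$110,697.50

First $116,000 at 45% = $52,200.00
Next $81,500 at 38% = $30,970.00
Remaining $78,650 at 35% = $27,527.50
Fee: $52,200.00 + $30,970.00 + $27,527.50 = $110,697.50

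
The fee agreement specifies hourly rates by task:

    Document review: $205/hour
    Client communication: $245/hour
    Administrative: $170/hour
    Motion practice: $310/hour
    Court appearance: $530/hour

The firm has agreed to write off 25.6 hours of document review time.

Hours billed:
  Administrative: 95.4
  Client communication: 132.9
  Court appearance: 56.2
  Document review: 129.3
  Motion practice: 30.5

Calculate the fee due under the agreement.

$109,278.00

Document review: 129.3 × $205 = $26,506.50
Client communication: 132.9 × $245 = $32,560.50
Administrative: 95.4 × $170 = $16,218.00
Motion practice: 30.5 × $310 = $9,455.00
Court appearance: 56.2 × $530 = $29,786.00
Subtotal: $114,526.00
Write-off: 25.6 × $205 = $5,248.00
Total: $114,526.00 − $5,248.00 = $109,278.00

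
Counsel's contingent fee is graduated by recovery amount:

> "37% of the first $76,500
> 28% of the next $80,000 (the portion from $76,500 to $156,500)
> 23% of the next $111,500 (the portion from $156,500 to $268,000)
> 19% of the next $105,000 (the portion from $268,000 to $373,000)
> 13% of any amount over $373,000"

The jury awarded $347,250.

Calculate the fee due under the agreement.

$91,407.50

First $76,500 at 37% = $28,305.00
Next $80,000 at 28% = $22,400.00
Next $111,500 at 23% = $25,645.00
Remaining $79,250 at 19% = $15,057.50
Fee: $28,305.00 + $22,400.00 + $25,645.00 + $15,057.50 = $91,407.50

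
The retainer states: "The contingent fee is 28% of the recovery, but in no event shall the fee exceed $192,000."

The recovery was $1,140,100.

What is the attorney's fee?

$192,000.00

28% of $1,140,100 = $319,228.00
That exceeds the $192,000 cap, so the fee is capped at $192,000.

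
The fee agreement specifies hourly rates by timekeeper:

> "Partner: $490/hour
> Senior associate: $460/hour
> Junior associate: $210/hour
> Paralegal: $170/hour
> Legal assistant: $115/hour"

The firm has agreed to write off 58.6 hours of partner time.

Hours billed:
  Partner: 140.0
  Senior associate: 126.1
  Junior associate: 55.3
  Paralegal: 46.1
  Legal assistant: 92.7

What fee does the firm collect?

Partner: 140.0 × $490 = $68,600.00
Senior associate: 126.1 × $460 = $58,006.00
Junior associate: 55.3 × $210 = $11,613.00
Paralegal: 46.1 × $170 = $7,837.00
Legal assistant: 92.7 × $115 = $10,660.50
Subtotal: $156,716.50
Write-off: 58.6 × $490 = $28,714.00
Total: $156,716.50 − $28,714.00 = $128,002.50

$128,002.50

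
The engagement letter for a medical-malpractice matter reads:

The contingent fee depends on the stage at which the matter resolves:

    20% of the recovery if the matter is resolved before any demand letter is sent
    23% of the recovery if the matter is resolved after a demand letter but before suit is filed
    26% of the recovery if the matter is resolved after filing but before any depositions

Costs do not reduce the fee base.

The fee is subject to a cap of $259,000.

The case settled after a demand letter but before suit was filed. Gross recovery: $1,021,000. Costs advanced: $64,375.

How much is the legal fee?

Fee base is the gross recovery, $1,021,000; costs are reimbursed separately.
The matter settled after a demand letter but before suit was filed, so the 23% rate applies.
$1,021,000 × 23% = $234,830.00
$234,830.00 is under the $259,000 cap.

$234,830.00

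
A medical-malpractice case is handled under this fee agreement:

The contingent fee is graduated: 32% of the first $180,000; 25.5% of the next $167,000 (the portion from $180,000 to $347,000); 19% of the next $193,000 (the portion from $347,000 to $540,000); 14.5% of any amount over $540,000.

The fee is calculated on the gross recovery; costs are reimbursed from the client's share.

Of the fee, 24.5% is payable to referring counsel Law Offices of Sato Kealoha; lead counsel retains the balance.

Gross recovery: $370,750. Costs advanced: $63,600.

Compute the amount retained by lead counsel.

$79,046.61

Fee base is the gross recovery, $370,750; costs are reimbursed separately.
First $180,000 at 32% = $57,600.00
Next $167,000 at 25.5% = $42,585.00
Remaining $23,750 at 19% = $4,512.50
Fee: $57,600.00 + $42,585.00 + $4,512.50 = $104,697.50
Referral share: 24.5% of $104,697.50 = $25,650.89; lead counsel retains $104,697.50 − $25,650.89 = $79,046.61.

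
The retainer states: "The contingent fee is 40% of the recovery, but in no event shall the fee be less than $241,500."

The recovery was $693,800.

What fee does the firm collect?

40% of $693,800 = $277,520.00
That exceeds the $241,500 minimum.

$277,520.00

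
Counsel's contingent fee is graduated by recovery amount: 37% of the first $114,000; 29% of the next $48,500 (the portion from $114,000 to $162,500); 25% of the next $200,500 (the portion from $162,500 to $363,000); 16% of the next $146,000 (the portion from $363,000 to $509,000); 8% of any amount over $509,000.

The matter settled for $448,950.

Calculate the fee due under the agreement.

First $114,000 at 37% = $42,180.00
Next $48,500 at 29% = $14,065.00
Next $200,500 at 25% = $50,125.00
Remaining $85,950 at 16% = $13,752.00
Fee: $42,180.00 + $14,065.00 + $50,125.00 + $13,752.00 = $120,122.00

$120,122.00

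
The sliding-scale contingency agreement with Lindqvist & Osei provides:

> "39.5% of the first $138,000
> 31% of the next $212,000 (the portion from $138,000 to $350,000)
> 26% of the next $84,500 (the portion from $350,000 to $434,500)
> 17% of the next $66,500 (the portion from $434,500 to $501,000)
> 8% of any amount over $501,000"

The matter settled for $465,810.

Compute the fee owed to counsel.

$147,522.70

First $138,000 at 39.5% = $54,510.00
Next $212,000 at 31% = $65,720.00
Next $84,500 at 26% = $21,970.00
Remaining $31,310 at 17% = $5,322.70
Fee: $54,510.00 + $65,720.00 + $21,970.00 + $5,322.70 = $147,522.70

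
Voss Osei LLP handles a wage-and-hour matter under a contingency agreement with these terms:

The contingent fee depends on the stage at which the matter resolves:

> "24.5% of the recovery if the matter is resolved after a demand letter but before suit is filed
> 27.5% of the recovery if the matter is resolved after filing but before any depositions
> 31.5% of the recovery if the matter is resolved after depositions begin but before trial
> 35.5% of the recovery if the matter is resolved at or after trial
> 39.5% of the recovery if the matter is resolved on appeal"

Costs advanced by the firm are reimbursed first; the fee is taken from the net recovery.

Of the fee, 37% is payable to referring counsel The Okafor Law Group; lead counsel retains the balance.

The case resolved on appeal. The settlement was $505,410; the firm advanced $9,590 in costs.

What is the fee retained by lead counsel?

$123,384.81

Fee base (net of costs): $505,410 − $9,590 = $495,820
The matter resolved on appeal, so the 39.5% rate applies.
$495,820 × 39.5% = $195,848.90
Referral share: 37% of $195,848.90 = $72,464.09; lead counsel retains $195,848.90 − $72,464.09 = $123,384.81.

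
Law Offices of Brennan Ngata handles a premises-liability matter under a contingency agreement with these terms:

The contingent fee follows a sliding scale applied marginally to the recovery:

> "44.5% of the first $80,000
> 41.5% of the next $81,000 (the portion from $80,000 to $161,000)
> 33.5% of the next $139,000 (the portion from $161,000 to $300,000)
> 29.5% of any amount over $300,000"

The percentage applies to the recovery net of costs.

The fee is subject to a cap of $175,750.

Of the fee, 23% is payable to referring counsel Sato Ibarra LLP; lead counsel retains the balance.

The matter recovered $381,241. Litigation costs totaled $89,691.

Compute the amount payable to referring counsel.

$25,978.33

Fee base (net of costs): $381,241 − $89,691 = $291,550
First $80,000 at 44.5% = $35,600.00
Next $81,000 at 41.5% = $33,615.00
Remaining $130,550 at 33.5% = $43,734.25
Fee: $35,600.00 + $33,615.00 + $43,734.25 = $112,949.25
$112,949.25 is under the $175,750 cap.
Referral share: 23% of $112,949.25 = $25,978.33; lead counsel retains $112,949.25 − $25,978.33 = $86,970.92.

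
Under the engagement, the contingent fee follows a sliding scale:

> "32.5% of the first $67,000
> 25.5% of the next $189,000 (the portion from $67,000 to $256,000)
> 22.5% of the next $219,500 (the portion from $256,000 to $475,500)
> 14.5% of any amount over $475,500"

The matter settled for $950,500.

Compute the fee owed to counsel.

First $67,000 at 32.5% = $21,775.00
Next $189,000 at 25.5% = $48,195.00
Next $219,500 at 22.5% = $49,387.50
Remaining $475,000 at 14.5% = $68,875.00
Fee: $21,775.00 + $48,195.00 + $49,387.50 + $68,875.00 = $188,232.50

$188,232.50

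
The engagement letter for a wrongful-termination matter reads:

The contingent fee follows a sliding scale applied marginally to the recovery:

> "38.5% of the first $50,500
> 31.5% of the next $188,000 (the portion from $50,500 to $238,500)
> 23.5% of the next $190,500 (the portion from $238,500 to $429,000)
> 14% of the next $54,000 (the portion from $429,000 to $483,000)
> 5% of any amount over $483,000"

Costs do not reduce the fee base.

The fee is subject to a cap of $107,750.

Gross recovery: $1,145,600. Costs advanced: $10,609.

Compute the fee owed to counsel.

Fee base is the gross recovery, $1,145,600; costs are reimbursed separately.
First $50,500 at 38.5% = $19,442.50
Next $188,000 at 31.5% = $59,220.00
Next $190,500 at 23.5% = $44,767.50
Next $54,000 at 14% = $7,560.00
Remaining $662,600 at 5% = $33,130.00
Fee: $19,442.50 + $59,220.00 + $44,767.50 + $7,560.00 + $33,130.00 = $164,120.00
$164,120.00 exceeds the $107,750 cap, so the fee is capped at $107,750.00.

$107,750.00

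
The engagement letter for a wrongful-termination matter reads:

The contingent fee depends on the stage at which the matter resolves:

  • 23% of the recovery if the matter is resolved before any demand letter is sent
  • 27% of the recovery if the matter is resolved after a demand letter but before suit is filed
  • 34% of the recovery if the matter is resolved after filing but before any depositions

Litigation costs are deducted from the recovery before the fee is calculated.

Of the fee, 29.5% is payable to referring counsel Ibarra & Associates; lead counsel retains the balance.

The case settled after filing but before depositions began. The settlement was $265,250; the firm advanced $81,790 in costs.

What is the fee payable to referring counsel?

Fee base (net of costs): $265,250 − $81,790 = $183,460
The matter settled after filing but before depositions began, so the 34% rate applies.
$183,460 × 34% = $62,376.40
Referral share: 29.5% of $62,376.40 = $18,401.04; lead counsel retains $62,376.40 − $18,401.04 = $43,975.36.

$18,401.04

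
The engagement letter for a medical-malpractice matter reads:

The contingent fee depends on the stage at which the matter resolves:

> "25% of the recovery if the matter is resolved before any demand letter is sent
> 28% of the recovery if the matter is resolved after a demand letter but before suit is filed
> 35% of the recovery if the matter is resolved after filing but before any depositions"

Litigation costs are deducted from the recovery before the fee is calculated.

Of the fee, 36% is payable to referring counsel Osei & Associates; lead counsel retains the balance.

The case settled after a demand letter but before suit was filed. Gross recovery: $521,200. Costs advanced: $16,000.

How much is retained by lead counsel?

Fee base (net of costs): $521,200 − $16,000 = $505,200
The matter settled after a demand letter but before suit was filed, so the 28% rate applies.
$505,200 × 28% = $141,456.00
Referral share: 36% of $141,456.00 = $50,924.16; lead counsel retains $141,456.00 − $50,924.16 = $90,531.84.

$90,531.84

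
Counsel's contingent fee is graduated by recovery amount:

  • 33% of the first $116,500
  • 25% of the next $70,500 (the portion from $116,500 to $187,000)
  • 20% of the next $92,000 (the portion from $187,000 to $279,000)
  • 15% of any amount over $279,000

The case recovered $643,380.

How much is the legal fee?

$129,127.00

First $116,500 at 33% = $38,445.00
Next $70,500 at 25% = $17,625.00
Next $92,000 at 20% = $18,400.00
Remaining $364,380 at 15% = $54,657.00
Fee: $38,445.00 + $17,625.00 + $18,400.00 + $54,657.00 = $129,127.00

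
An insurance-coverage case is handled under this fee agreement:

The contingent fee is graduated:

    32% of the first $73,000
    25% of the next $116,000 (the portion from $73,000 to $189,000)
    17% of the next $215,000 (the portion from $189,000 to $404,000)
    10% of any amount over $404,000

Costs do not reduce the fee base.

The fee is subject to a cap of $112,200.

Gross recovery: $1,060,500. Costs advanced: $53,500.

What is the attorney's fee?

$112,200.00

Fee base is the gross recovery, $1,060,500; costs are reimbursed separately.
First $73,000 at 32% = $23,360.00
Next $116,000 at 25% = $29,000.00
Next $215,000 at 17% = $36,550.00
Remaining $656,500 at 10% = $65,650.00
Fee: $23,360.00 + $29,000.00 + $36,550.00 + $65,650.00 = $154,560.00
$154,560.00 exceeds the $112,200 cap, so the fee is capped at $112,200.00.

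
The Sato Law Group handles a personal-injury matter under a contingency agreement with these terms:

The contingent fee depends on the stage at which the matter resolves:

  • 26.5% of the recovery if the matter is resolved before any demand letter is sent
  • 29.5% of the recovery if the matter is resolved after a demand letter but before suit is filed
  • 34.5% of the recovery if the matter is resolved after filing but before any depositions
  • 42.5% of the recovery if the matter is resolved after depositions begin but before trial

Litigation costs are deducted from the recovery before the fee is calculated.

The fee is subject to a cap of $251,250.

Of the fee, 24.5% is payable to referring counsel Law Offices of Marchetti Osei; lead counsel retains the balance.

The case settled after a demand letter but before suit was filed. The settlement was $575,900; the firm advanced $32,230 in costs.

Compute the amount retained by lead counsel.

$121,088.90

Fee base (net of costs): $575,900 − $32,230 = $543,670
The matter settled after a demand letter but before suit was filed, so the 29.5% rate applies.
$543,670 × 29.5% = $160,382.65
$160,382.65 is under the $251,250 cap.
Referral share: 24.5% of $160,382.65 = $39,293.75; lead counsel retains $160,382.65 − $39,293.75 = $121,088.90.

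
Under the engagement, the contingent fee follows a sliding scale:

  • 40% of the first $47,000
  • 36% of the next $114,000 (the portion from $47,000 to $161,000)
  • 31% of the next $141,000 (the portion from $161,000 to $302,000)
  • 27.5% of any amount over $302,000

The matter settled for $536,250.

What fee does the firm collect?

First $47,000 at 40% = $18,800.00
Next $114,000 at 36% = $41,040.00
Next $141,000 at 31% = $43,710.00
Remaining $234,250 at 27.5% = $64,418.75
Fee: $18,800.00 + $41,040.00 + $43,710.00 + $64,418.75 = $167,968.75

$167,968.75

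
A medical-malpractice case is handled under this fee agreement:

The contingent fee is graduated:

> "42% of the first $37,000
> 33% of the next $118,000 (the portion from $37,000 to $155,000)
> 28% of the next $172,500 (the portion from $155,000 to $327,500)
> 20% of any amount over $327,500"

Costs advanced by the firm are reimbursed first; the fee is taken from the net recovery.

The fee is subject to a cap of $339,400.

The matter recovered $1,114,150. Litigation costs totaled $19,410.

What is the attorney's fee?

Fee base (net of costs): $1,114,150 − $19,410 = $1,094,740
First $37,000 at 42% = $15,540.00
Next $118,000 at 33% = $38,940.00
Next $172,500 at 28% = $48,300.00
Remaining $767,240 at 20% = $153,448.00
Fee: $15,540.00 + $38,940.00 + $48,300.00 + $153,448.00 = $256,228.00
$256,228.00 is under the $339,400 cap.

$256,228.00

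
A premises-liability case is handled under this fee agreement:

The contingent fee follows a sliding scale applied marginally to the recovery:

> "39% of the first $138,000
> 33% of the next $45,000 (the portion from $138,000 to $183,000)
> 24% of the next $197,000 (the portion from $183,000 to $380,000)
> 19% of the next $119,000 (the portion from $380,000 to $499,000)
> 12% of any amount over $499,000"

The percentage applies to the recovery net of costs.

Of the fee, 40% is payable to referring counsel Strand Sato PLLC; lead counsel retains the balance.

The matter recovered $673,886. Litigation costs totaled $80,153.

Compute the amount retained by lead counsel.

$89,956.78

Fee base (net of costs): $673,886 − $80,153 = $593,733
First $138,000 at 39% = $53,820.00
Next $45,000 at 33% = $14,850.00
Next $197,000 at 24% = $47,280.00
Next $119,000 at 19% = $22,610.00
Remaining $94,733 at 12% = $11,367.96
Fee: $53,820.00 + $14,850.00 + $47,280.00 + $22,610.00 + $11,367.96 = $149,927.96
Referral share: 40% of $149,927.96 = $59,971.18; lead counsel retains $149,927.96 − $59,971.18 = $89,956.78.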